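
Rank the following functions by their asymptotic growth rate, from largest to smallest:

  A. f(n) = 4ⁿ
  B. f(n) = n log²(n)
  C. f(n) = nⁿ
C > A > B

Comparing growth rates:
C = nⁿ is O(nⁿ)
A = 4ⁿ is O(4ⁿ)
B = n log²(n) is O(n log² n)

Therefore, the order from fastest to slowest is: C > A > B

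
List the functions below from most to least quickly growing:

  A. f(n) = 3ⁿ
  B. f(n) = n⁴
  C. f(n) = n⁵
A > C > B

Comparing growth rates:
A = 3ⁿ is O(3ⁿ)
C = n⁵ is O(n⁵)
B = n⁴ is O(n⁴)

Therefore, the order from fastest to slowest is: A > C > B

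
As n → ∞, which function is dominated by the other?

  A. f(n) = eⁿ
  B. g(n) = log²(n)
B

f(n) = eⁿ is O(eⁿ), while g(n) = log²(n) is O(log² n).
Since O(log² n) grows slower than O(eⁿ), g(n) is dominated.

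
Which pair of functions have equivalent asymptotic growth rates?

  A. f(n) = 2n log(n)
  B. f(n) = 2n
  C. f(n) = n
B and C

Examining each function:
  A. 2n log(n) is O(n log n)
  B. 2n is O(n)
  C. n is O(n)

Functions B and C both have the same complexity class.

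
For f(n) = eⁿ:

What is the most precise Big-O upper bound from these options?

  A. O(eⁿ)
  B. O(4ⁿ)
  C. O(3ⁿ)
A

f(n) = eⁿ is O(eⁿ).
All listed options are valid Big-O bounds (upper bounds),
but O(eⁿ) is the tightest (smallest valid bound).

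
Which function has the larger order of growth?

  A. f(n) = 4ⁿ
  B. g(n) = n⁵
A

f(n) = 4ⁿ is O(4ⁿ), while g(n) = n⁵ is O(n⁵).
Since O(4ⁿ) grows faster than O(n⁵), f(n) dominates.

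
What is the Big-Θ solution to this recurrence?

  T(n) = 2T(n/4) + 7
Θ(n^log₄(2))

Master Theorem: a = 2, b = 4, f(n) = 7.
Compute the critical exponent d = log₄(2) = 0.500.
Compare f(n) = Θ(1) against n^d:
  k = 0 < d = 0.500, so f(n) = O(n^(d-ε)) — Case 1.
  The recursion cost dominates: T(n) = Θ(n^d) = Θ(n^log₄(2)).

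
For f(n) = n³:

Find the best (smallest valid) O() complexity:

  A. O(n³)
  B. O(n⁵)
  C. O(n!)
A

f(n) = n³ is O(n³).
All listed options are valid Big-O bounds (upper bounds),
but O(n³) is the tightest (smallest valid bound).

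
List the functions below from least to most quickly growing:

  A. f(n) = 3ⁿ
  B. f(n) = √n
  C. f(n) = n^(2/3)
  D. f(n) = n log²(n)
B < C < D < A

Comparing growth rates:
B = √n is O(√n)
C = n^(2/3) is O(n^(2/3))
D = n log²(n) is O(n log² n)
A = 3ⁿ is O(3ⁿ)

Therefore, the order from slowest to fastest is: B < C < D < A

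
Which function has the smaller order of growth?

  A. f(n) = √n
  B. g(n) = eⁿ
A

f(n) = √n is O(√n), while g(n) = eⁿ is O(eⁿ).
Since O(√n) grows slower than O(eⁿ), f(n) is dominated.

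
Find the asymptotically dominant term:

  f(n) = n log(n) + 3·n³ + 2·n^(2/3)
3·n³

Looking at each term:
  - n log(n) is O(n log n)
  - 3·n³ is O(n³)
  - 2·n^(2/3) is O(n^(2/3))

The term 3·n³ (O(n³)) grows fastest and dominates all others.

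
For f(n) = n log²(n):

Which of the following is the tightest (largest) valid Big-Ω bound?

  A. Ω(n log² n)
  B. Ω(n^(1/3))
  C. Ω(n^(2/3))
A

f(n) = n log²(n) is Ω(n log² n).
All listed options are valid Big-Ω bounds (lower bounds),
but Ω(n log² n) is the tightest (largest valid bound).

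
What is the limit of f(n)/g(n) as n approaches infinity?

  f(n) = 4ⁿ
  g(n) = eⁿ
∞

Since 4ⁿ (O(4ⁿ)) grows faster than eⁿ (O(eⁿ)),
the ratio f(n)/g(n) → ∞ as n → ∞.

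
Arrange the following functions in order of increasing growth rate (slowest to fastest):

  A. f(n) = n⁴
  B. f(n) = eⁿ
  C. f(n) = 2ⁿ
A < C < B

Comparing growth rates:
A = n⁴ is O(n⁴)
C = 2ⁿ is O(2ⁿ)
B = eⁿ is O(eⁿ)

Therefore, the order from slowest to fastest is: A < C < B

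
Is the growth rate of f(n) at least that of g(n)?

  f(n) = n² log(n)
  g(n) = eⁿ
False

f(n) = n² log(n) is O(n² log n), and g(n) = eⁿ is O(eⁿ).
Since O(n² log n) grows slower than O(eⁿ), f(n) = Ω(g(n)) is false.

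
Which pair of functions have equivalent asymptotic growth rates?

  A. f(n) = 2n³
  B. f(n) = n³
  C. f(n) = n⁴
A and B

Examining each function:
  A. 2n³ is O(n³)
  B. n³ is O(n³)
  C. n⁴ is O(n⁴)

Functions A and B both have the same complexity class.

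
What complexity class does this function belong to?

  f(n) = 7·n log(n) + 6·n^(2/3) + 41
O(n log n)

The dominant term in 7·n log(n) + 6·n^(2/3) + 41 is 7·n log(n), which is Θ(n log n).
Lower-order terms (6·n^(2/3), 41) are asymptotically negligible.
Constants are absorbed, so the tightest bound is O(n log n).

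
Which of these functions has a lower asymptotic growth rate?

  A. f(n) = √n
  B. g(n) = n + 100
A

f(n) = √n is O(√n), while g(n) = n + 100 is O(n).
Since O(√n) grows slower than O(n), f(n) is dominated.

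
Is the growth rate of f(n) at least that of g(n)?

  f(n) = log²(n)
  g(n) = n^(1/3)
False

f(n) = log²(n) is O(log² n), and g(n) = n^(1/3) is O(n^(1/3)).
Since O(log² n) grows slower than O(n^(1/3)), f(n) = Ω(g(n)) is false.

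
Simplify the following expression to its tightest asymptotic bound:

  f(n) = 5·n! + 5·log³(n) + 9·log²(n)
Θ(n!)

Order the terms by growth rate: 9·log²(n) ≺ 5·log³(n) ≺ 5·n!.
The fastest-growing term 5·n! dominates as n → ∞; dropping its constant factor gives Θ(n!).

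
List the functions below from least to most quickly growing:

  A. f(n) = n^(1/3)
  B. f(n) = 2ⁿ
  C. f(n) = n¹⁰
A < C < B

Comparing growth rates:
A = n^(1/3) is O(n^(1/3))
C = n¹⁰ is O(n¹⁰)
B = 2ⁿ is O(2ⁿ)

Therefore, the order from slowest to fastest is: A < C < B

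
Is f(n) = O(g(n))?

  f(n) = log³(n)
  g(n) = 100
False

f(n) = log³(n) is O(log³ n), and g(n) = 100 is O(1).
Since O(log³ n) grows faster than O(1), f(n) = O(g(n)) is false.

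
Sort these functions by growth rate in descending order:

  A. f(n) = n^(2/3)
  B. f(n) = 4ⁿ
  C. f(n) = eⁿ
B > C > A

Comparing growth rates:
B = 4ⁿ is O(4ⁿ)
C = eⁿ is O(eⁿ)
A = n^(2/3) is O(n^(2/3))

Therefore, the order from fastest to slowest is: B > C > A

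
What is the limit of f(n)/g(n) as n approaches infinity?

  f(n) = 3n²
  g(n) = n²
3

Since 3n² and n² have the same growth rate (O(n²)),
the ratio converges to a constant: 3.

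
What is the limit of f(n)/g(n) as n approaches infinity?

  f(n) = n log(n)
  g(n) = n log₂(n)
log(2)

Since n log(n) and n log₂(n) have the same growth rate (O(n log n)),
the ratio converges to a constant: log(2).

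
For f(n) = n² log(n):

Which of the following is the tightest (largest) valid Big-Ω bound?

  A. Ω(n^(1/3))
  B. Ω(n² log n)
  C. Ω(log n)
B

f(n) = n² log(n) is Ω(n² log n).
All listed options are valid Big-Ω bounds (lower bounds),
but Ω(n² log n) is the tightest (largest valid bound).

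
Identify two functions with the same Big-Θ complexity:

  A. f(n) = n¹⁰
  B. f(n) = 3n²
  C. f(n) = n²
B and C

Examining each function:
  A. n¹⁰ is O(n¹⁰)
  B. 3n² is O(n²)
  C. n² is O(n²)

Functions B and C both have the same complexity class.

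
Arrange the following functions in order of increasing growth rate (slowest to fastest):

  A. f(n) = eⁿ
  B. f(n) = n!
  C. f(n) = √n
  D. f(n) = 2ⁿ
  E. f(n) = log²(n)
E < C < D < A < B

Comparing growth rates:
E = log²(n) is O(log² n)
C = √n is O(√n)
D = 2ⁿ is O(2ⁿ)
A = eⁿ is O(eⁿ)
B = n! is O(n!)

Therefore, the order from slowest to fastest is: E < C < D < A < B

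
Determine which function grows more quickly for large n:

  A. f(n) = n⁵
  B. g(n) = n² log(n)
A

f(n) = n⁵ is O(n⁵), while g(n) = n² log(n) is O(n² log n).
Since O(n⁵) grows faster than O(n² log n), f(n) dominates.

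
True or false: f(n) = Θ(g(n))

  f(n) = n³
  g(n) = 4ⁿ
False

f(n) = n³ is O(n³), and g(n) = 4ⁿ is O(4ⁿ).
Since they have different growth rates, f(n) = Θ(g(n)) is false.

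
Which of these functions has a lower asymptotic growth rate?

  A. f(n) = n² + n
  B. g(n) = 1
B

f(n) = n² + n is O(n²), while g(n) = 1 is O(1).
Since O(1) grows slower than O(n²), g(n) is dominated.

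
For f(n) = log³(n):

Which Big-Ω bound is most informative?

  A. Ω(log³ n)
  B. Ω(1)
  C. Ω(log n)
A

f(n) = log³(n) is Ω(log³ n).
All listed options are valid Big-Ω bounds (lower bounds),
but Ω(log³ n) is the tightest (largest valid bound).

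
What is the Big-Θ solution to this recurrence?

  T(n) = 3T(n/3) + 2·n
Θ(n log n)

Master Theorem: a = 3, b = 3, f(n) = 2·n.
Compute the critical exponent d = log₃(3) = 1.
Compare f(n) = Θ(n) against n^d:
  k = 1 = d, so f(n) = Θ(n^d) — Case 2.
  Work is balanced across levels: T(n) = Θ(n^d log n) = Θ(n log n).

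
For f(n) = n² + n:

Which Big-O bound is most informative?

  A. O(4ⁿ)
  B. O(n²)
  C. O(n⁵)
B

f(n) = n² + n is O(n²).
All listed options are valid Big-O bounds (upper bounds),
but O(n²) is the tightest (smallest valid bound).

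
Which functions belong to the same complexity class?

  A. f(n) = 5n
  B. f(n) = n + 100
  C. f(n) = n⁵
A and B

Examining each function:
  A. 5n is O(n)
  B. n + 100 is O(n)
  C. n⁵ is O(n⁵)

Functions A and B both have the same complexity class.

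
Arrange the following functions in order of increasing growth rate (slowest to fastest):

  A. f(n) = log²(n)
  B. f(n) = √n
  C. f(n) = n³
A < B < C

Comparing growth rates:
A = log²(n) is O(log² n)
B = √n is O(√n)
C = n³ is O(n³)

Therefore, the order from slowest to fastest is: A < B < C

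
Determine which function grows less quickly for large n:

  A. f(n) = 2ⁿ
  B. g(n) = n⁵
B

f(n) = 2ⁿ is O(2ⁿ), while g(n) = n⁵ is O(n⁵).
Since O(n⁵) grows slower than O(2ⁿ), g(n) is dominated.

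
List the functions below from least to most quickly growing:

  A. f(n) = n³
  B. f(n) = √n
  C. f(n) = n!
B < A < C

Comparing growth rates:
B = √n is O(√n)
A = n³ is O(n³)
C = n! is O(n!)

Therefore, the order from slowest to fastest is: B < A < C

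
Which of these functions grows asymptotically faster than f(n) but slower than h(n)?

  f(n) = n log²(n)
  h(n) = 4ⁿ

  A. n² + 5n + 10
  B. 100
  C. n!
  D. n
A

We need g(n) with n log²(n) = o(g(n)) and g(n) = o(4ⁿ), i.e. O(n log² n) ≺ g ≺ O(4ⁿ).
Check each option:
  A. n² + 5n + 10 — O(n²) is strictly between O(n log² n) and O(4ⁿ) ✓
  B. 100 — O(1) does not grow strictly faster than f(n)
  C. n! — O(n!) does not grow strictly slower than h(n)
  D. n — O(n) does not grow strictly faster than f(n)

Only option A (n² + 5n + 10) lies strictly between.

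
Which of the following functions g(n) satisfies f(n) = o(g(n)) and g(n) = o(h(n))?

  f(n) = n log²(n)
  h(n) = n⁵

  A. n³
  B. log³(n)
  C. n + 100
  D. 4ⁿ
A

We need g(n) with n log²(n) = o(g(n)) and g(n) = o(n⁵), i.e. O(n log² n) ≺ g ≺ O(n⁵).
Check each option:
  A. n³ — O(n³) is strictly between O(n log² n) and O(n⁵) ✓
  B. log³(n) — O(log³ n) does not grow strictly faster than f(n)
  C. n + 100 — O(n) does not grow strictly faster than f(n)
  D. 4ⁿ — O(4ⁿ) does not grow strictly slower than h(n)

Only option A (n³) lies strictly between.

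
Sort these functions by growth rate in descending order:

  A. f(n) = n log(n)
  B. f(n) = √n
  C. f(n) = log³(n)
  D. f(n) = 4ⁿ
D > A > B > C

Comparing growth rates:
D = 4ⁿ is O(4ⁿ)
A = n log(n) is O(n log n)
B = √n is O(√n)
C = log³(n) is O(log³ n)

Therefore, the order from fastest to slowest is: D > A > B > C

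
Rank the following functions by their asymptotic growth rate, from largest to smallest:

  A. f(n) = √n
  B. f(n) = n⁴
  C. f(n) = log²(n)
B > A > C

Comparing growth rates:
B = n⁴ is O(n⁴)
A = √n is O(√n)
C = log²(n) is O(log² n)

Therefore, the order from fastest to slowest is: B > A > C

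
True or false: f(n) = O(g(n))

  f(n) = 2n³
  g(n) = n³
True

f(n) = 2n³ and g(n) = n³ are both O(n³).
Big-O permits equal growth rates (f ≤ c·g for some c), so f(n) = O(g(n)) is true.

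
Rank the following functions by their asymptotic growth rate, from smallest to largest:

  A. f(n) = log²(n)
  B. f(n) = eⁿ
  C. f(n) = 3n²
A < C < B

Comparing growth rates:
A = log²(n) is O(log² n)
C = 3n² is O(n²)
B = eⁿ is O(eⁿ)

Therefore, the order from slowest to fastest is: A < C < B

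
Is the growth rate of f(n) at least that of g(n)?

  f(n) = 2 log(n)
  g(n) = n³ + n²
False

f(n) = 2 log(n) is O(log n), and g(n) = n³ + n² is O(n³).
Since O(log n) grows slower than O(n³), f(n) = Ω(g(n)) is false.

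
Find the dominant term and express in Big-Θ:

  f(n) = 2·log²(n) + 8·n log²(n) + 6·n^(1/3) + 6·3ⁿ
Θ(3ⁿ)

Order the terms by growth rate: 2·log²(n) ≺ 6·n^(1/3) ≺ 8·n log²(n) ≺ 6·3ⁿ.
The fastest-growing term 6·3ⁿ dominates as n → ∞; dropping its constant factor gives Θ(3ⁿ).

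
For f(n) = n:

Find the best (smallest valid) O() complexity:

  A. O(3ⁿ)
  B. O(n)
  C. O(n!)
B

f(n) = n is O(n).
All listed options are valid Big-O bounds (upper bounds),
but O(n) is the tightest (smallest valid bound).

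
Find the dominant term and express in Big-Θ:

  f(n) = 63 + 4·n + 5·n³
Θ(n³)

Order the terms by growth rate: 63 ≺ 4·n ≺ 5·n³.
The fastest-growing term 5·n³ dominates as n → ∞; dropping its constant factor gives Θ(n³).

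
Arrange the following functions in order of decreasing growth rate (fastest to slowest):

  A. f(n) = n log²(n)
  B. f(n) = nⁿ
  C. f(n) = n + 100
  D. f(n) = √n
B > A > C > D

Comparing growth rates:
B = nⁿ is O(nⁿ)
A = n log²(n) is O(n log² n)
C = n + 100 is O(n)
D = √n is O(√n)

Therefore, the order from fastest to slowest is: B > A > C > D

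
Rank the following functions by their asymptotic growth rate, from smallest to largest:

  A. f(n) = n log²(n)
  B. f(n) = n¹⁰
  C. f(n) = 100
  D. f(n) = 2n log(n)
C < D < A < B

Comparing growth rates:
C = 100 is O(1)
D = 2n log(n) is O(n log n)
A = n log²(n) is O(n log² n)
B = n¹⁰ is O(n¹⁰)

Therefore, the order from slowest to fastest is: C < D < A < B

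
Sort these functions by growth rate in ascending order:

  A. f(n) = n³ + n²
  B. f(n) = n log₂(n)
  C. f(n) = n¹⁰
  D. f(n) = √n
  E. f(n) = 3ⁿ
D < B < A < C < E

Comparing growth rates:
D = √n is O(√n)
B = n log₂(n) is O(n log n)
A = n³ + n² is O(n³)
C = n¹⁰ is O(n¹⁰)
E = 3ⁿ is O(3ⁿ)

Therefore, the order from slowest to fastest is: D < B < A < C < E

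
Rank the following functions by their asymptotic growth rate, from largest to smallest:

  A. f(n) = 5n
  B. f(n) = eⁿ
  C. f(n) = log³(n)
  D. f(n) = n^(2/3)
B > A > D > C

Comparing growth rates:
B = eⁿ is O(eⁿ)
A = 5n is O(n)
D = n^(2/3) is O(n^(2/3))
C = log³(n) is O(log³ n)

Therefore, the order from fastest to slowest is: B > A > D > C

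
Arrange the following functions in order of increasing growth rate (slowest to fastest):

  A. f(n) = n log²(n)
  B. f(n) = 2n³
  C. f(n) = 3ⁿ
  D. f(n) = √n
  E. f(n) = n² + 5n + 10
D < A < E < B < C

Comparing growth rates:
D = √n is O(√n)
A = n log²(n) is O(n log² n)
E = n² + 5n + 10 is O(n²)
B = 2n³ is O(n³)
C = 3ⁿ is O(3ⁿ)

Therefore, the order from slowest to fastest is: D < A < E < B < C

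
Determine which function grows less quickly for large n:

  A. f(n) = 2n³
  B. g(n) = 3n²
B

f(n) = 2n³ is O(n³), while g(n) = 3n² is O(n²).
Since O(n²) grows slower than O(n³), g(n) is dominated.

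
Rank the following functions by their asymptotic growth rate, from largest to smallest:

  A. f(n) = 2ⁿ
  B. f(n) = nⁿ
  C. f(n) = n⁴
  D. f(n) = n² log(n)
B > A > C > D

Comparing growth rates:
B = nⁿ is O(nⁿ)
A = 2ⁿ is O(2ⁿ)
C = n⁴ is O(n⁴)
D = n² log(n) is O(n² log n)

Therefore, the order from fastest to slowest is: B > A > C > D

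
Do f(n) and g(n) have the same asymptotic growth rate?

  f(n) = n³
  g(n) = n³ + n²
True

f(n) = n³ and g(n) = n³ + n² are both O(n³).
Since they have the same asymptotic growth rate, f(n) = Θ(g(n)) is true.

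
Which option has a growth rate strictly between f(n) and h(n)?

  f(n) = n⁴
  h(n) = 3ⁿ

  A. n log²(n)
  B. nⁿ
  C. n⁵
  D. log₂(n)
C

We need g(n) with n⁴ = o(g(n)) and g(n) = o(3ⁿ), i.e. O(n⁴) ≺ g ≺ O(3ⁿ).
Check each option:
  A. n log²(n) — O(n log² n) does not grow strictly faster than f(n)
  B. nⁿ — O(nⁿ) does not grow strictly slower than h(n)
  C. n⁵ — O(n⁵) is strictly between O(n⁴) and O(3ⁿ) ✓
  D. log₂(n) — O(log n) does not grow strictly faster than f(n)

Only option C (n⁵) lies strictly between.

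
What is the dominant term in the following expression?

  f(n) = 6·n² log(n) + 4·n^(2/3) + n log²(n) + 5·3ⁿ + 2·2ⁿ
5·3ⁿ

Looking at each term:
  - 6·n² log(n) is O(n² log n)
  - 4·n^(2/3) is O(n^(2/3))
  - n log²(n) is O(n log² n)
  - 5·3ⁿ is O(3ⁿ)
  - 2·2ⁿ is O(2ⁿ)

The term 5·3ⁿ (O(3ⁿ)) grows fastest and dominates all others.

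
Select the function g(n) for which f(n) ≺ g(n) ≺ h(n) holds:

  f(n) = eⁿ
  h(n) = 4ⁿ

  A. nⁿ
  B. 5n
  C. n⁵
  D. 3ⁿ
D

We need g(n) with eⁿ = o(g(n)) and g(n) = o(4ⁿ), i.e. O(eⁿ) ≺ g ≺ O(4ⁿ).
Check each option:
  A. nⁿ — O(nⁿ) does not grow strictly slower than h(n)
  B. 5n — O(n) does not grow strictly faster than f(n)
  C. n⁵ — O(n⁵) does not grow strictly faster than f(n)
  D. 3ⁿ — O(3ⁿ) is strictly between O(eⁿ) and O(4ⁿ) ✓

Only option D (3ⁿ) lies strictly between.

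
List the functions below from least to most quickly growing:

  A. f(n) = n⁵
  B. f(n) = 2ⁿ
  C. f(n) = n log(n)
C < A < B

Comparing growth rates:
C = n log(n) is O(n log n)
A = n⁵ is O(n⁵)
B = 2ⁿ is O(2ⁿ)

Therefore, the order from slowest to fastest is: C < A < B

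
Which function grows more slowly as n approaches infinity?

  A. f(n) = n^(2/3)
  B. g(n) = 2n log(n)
A

f(n) = n^(2/3) is O(n^(2/3)), while g(n) = 2n log(n) is O(n log n).
Since O(n^(2/3)) grows slower than O(n log n), f(n) is dominated.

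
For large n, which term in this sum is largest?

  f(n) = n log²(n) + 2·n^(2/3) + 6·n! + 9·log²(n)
6·n!

Looking at each term:
  - n log²(n) is O(n log² n)
  - 2·n^(2/3) is O(n^(2/3))
  - 6·n! is O(n!)
  - 9·log²(n) is O(log² n)

The term 6·n! (O(n!)) grows fastest and dominates all others.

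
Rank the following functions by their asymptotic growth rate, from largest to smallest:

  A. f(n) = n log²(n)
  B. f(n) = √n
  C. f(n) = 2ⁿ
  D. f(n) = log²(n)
C > A > B > D

Comparing growth rates:
C = 2ⁿ is O(2ⁿ)
A = n log²(n) is O(n log² n)
B = √n is O(√n)
D = log²(n) is O(log² n)

Therefore, the order from fastest to slowest is: C > A > B > D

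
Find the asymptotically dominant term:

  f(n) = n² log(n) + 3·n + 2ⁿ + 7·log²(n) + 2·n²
2ⁿ

Looking at each term:
  - n² log(n) is O(n² log n)
  - 3·n is O(n)
  - 2ⁿ is O(2ⁿ)
  - 7·log²(n) is O(log² n)
  - 2·n² is O(n²)

The term 2ⁿ (O(2ⁿ)) grows fastest and dominates all others.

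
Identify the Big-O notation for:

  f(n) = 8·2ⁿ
O(2ⁿ)

The dominant term in 8·2ⁿ is 8·2ⁿ, which is Θ(2ⁿ).
Constants are absorbed, so the tightest bound is O(2ⁿ).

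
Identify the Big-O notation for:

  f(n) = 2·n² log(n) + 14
O(n² log n)

The dominant term in 2·n² log(n) + 14 is 2·n² log(n), which is Θ(n² log n).
Lower-order terms (14) are asymptotically negligible.
Constants are absorbed, so the tightest bound is O(n² log n).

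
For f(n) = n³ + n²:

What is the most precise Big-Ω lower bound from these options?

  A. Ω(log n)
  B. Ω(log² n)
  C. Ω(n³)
C

f(n) = n³ + n² is Ω(n³).
All listed options are valid Big-Ω bounds (lower bounds),
but Ω(n³) is the tightest (largest valid bound).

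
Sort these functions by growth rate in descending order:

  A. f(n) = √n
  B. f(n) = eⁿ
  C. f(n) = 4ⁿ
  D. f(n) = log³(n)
C > B > A > D

Comparing growth rates:
C = 4ⁿ is O(4ⁿ)
B = eⁿ is O(eⁿ)
A = √n is O(√n)
D = log³(n) is O(log³ n)

Therefore, the order from fastest to slowest is: C > B > A > D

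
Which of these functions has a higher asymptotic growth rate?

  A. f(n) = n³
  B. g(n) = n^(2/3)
A

f(n) = n³ is O(n³), while g(n) = n^(2/3) is O(n^(2/3)).
Since O(n³) grows faster than O(n^(2/3)), f(n) dominates.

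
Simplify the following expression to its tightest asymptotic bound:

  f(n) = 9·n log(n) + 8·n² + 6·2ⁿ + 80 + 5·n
Θ(2ⁿ)

Order the terms by growth rate: 80 ≺ 5·n ≺ 9·n log(n) ≺ 8·n² ≺ 6·2ⁿ.
The fastest-growing term 6·2ⁿ dominates as n → ∞; dropping its constant factor gives Θ(2ⁿ).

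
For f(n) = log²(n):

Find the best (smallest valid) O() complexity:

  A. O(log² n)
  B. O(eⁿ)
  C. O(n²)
A

f(n) = log²(n) is O(log² n).
All listed options are valid Big-O bounds (upper bounds),
but O(log² n) is the tightest (smallest valid bound).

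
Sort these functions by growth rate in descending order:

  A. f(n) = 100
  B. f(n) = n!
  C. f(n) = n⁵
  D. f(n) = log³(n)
B > C > D > A

Comparing growth rates:
B = n! is O(n!)
C = n⁵ is O(n⁵)
D = log³(n) is O(log³ n)
A = 100 is O(1)

Therefore, the order from fastest to slowest is: B > C > D > A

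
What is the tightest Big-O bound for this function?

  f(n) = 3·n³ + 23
O(n³)

The dominant term in 3·n³ + 23 is 3·n³, which is Θ(n³).
Lower-order terms (23) are asymptotically negligible.
Constants are absorbed, so the tightest bound is O(n³).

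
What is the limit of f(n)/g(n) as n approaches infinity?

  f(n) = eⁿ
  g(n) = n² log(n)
∞

Since eⁿ (O(eⁿ)) grows faster than n² log(n) (O(n² log n)),
the ratio f(n)/g(n) → ∞ as n → ∞.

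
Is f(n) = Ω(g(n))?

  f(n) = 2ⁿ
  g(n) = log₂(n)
True

f(n) = 2ⁿ is O(2ⁿ), and g(n) = log₂(n) is O(log n).
Since O(2ⁿ) grows at least as fast as O(log n), f(n) = Ω(g(n)) is true.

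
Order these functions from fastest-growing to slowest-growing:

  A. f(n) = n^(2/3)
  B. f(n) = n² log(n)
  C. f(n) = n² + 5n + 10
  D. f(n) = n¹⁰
D > B > C > A

Comparing growth rates:
D = n¹⁰ is O(n¹⁰)
B = n² log(n) is O(n² log n)
C = n² + 5n + 10 is O(n²)
A = n^(2/3) is O(n^(2/3))

Therefore, the order from fastest to slowest is: D > B > C > A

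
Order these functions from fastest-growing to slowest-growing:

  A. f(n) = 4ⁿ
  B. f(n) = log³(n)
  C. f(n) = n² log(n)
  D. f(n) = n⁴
A > D > C > B

Comparing growth rates:
A = 4ⁿ is O(4ⁿ)
D = n⁴ is O(n⁴)
C = n² log(n) is O(n² log n)
B = log³(n) is O(log³ n)

Therefore, the order from fastest to slowest is: A > D > C > B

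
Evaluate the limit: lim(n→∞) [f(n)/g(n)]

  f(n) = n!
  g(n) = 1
∞

Since n! (O(n!)) grows faster than 1 (O(1)),
the ratio f(n)/g(n) → ∞ as n → ∞.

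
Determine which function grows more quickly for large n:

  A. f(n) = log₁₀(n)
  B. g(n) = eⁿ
B

f(n) = log₁₀(n) is O(log n), while g(n) = eⁿ is O(eⁿ).
Since O(eⁿ) grows faster than O(log n), g(n) dominates.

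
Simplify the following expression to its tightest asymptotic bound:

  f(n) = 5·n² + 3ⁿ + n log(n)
Θ(3ⁿ)

Order the terms by growth rate: n log(n) ≺ 5·n² ≺ 3ⁿ.
The fastest-growing term 3ⁿ dominates as n → ∞; dropping its constant factor gives Θ(3ⁿ).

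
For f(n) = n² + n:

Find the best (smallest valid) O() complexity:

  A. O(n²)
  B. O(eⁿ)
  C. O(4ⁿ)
A

f(n) = n² + n is O(n²).
All listed options are valid Big-O bounds (upper bounds),
but O(n²) is the tightest (smallest valid bound).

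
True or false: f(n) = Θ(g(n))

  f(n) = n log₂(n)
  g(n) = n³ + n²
False

f(n) = n log₂(n) is O(n log n), and g(n) = n³ + n² is O(n³).
Since they have different growth rates, f(n) = Θ(g(n)) is false.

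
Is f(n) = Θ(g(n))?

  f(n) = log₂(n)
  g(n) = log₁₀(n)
True

f(n) = log₂(n) and g(n) = log₁₀(n) are both O(log n).
Since they have the same asymptotic growth rate, f(n) = Θ(g(n)) is true.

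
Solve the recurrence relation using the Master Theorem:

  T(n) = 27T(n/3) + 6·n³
Θ(n³ log n)

Master Theorem: a = 27, b = 3, f(n) = 6·n³.
Compute the critical exponent d = log₃(27) = 3.
Compare f(n) = Θ(n³) against n^d:
  k = 3 = d, so f(n) = Θ(n^d) — Case 2.
  Work is balanced across levels: T(n) = Θ(n^d log n) = Θ(n³ log n).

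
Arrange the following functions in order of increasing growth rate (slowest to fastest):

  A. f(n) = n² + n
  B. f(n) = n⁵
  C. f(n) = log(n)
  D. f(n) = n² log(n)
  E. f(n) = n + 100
C < E < A < D < B

Comparing growth rates:
C = log(n) is O(log n)
E = n + 100 is O(n)
A = n² + n is O(n²)
D = n² log(n) is O(n² log n)
B = n⁵ is O(n⁵)

Therefore, the order from slowest to fastest is: C < E < A < D < B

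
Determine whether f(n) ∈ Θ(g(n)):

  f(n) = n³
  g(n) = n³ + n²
True

f(n) = n³ and g(n) = n³ + n² are both O(n³).
Since they have the same asymptotic growth rate, f(n) = Θ(g(n)) is true.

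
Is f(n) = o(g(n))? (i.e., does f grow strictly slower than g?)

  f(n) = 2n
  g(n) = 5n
False

f(n) = 2n is O(n), and g(n) = 5n is O(n).
Since they have the same growth rate, f(n) = o(g(n)) is false.
(f = o(g) requires f to grow strictly slower, not equal.)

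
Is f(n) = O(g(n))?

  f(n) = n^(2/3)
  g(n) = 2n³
True

f(n) = n^(2/3) is O(n^(2/3)), and g(n) = 2n³ is O(n³).
Since O(n^(2/3)) ⊆ O(n³) (f grows no faster than g), f(n) = O(g(n)) is true.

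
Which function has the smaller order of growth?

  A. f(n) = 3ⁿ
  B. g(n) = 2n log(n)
B

f(n) = 3ⁿ is O(3ⁿ), while g(n) = 2n log(n) is O(n log n).
Since O(n log n) grows slower than O(3ⁿ), g(n) is dominated.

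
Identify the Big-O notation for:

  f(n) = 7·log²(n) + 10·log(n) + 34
O(log² n)

The dominant term in 7·log²(n) + 10·log(n) + 34 is 7·log²(n), which is Θ(log² n).
Lower-order terms (10·log(n), 34) are asymptotically negligible.
Constants are absorbed, so the tightest bound is O(log² n).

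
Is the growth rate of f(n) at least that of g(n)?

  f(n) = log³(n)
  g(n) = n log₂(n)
False

f(n) = log³(n) is O(log³ n), and g(n) = n log₂(n) is O(n log n).
Since O(log³ n) grows slower than O(n log n), f(n) = Ω(g(n)) is false.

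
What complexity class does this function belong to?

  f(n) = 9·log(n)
O(log n)

The dominant term in 9·log(n) is 9·log(n), which is Θ(log n).
Constants are absorbed, so the tightest bound is O(log n).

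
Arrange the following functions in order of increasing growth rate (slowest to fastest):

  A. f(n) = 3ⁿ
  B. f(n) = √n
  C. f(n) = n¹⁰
B < C < A

Comparing growth rates:
B = √n is O(√n)
C = n¹⁰ is O(n¹⁰)
A = 3ⁿ is O(3ⁿ)

Therefore, the order from slowest to fastest is: B < C < A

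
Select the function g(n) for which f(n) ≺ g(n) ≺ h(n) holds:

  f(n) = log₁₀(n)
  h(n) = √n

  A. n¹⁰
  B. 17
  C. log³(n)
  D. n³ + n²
C

We need g(n) with log₁₀(n) = o(g(n)) and g(n) = o(√n), i.e. O(log n) ≺ g ≺ O(√n).
Check each option:
  A. n¹⁰ — O(n¹⁰) does not grow strictly slower than h(n)
  B. 17 — O(1) does not grow strictly faster than f(n)
  C. log³(n) — O(log³ n) is strictly between O(log n) and O(√n) ✓
  D. n³ + n² — O(n³) does not grow strictly slower than h(n)

Only option C (log³(n)) lies strictly between.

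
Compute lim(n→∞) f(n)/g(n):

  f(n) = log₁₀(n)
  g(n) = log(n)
1/log(10)

Since log₁₀(n) and log(n) have the same growth rate (O(log n)),
the ratio converges to a constant: 1/log(10).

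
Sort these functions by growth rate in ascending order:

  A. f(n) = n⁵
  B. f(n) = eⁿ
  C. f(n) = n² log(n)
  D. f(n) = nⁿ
C < A < B < D

Comparing growth rates:
C = n² log(n) is O(n² log n)
A = n⁵ is O(n⁵)
B = eⁿ is O(eⁿ)
D = nⁿ is O(nⁿ)

Therefore, the order from slowest to fastest is: C < A < B < D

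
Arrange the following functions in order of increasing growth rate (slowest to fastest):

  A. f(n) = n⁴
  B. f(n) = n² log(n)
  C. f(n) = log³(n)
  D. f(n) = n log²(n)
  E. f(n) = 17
E < C < D < B < A

Comparing growth rates:
E = 17 is O(1)
C = log³(n) is O(log³ n)
D = n log²(n) is O(n log² n)
B = n² log(n) is O(n² log n)
A = n⁴ is O(n⁴)

Therefore, the order from slowest to fastest is: E < C < D < B < A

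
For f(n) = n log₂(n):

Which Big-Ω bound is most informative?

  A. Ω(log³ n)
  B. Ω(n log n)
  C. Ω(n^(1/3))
B

f(n) = n log₂(n) is Ω(n log n).
All listed options are valid Big-Ω bounds (lower bounds),
but Ω(n log n) is the tightest (largest valid bound).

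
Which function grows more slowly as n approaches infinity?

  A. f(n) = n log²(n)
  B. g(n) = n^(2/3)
B

f(n) = n log²(n) is O(n log² n), while g(n) = n^(2/3) is O(n^(2/3)).
Since O(n^(2/3)) grows slower than O(n log² n), g(n) is dominated.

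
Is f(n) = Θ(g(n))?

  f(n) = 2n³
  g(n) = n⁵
False

f(n) = 2n³ is O(n³), and g(n) = n⁵ is O(n⁵).
Since they have different growth rates, f(n) = Θ(g(n)) is false.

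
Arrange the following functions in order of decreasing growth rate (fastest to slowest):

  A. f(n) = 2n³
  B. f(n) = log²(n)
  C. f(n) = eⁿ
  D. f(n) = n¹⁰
C > D > A > B

Comparing growth rates:
C = eⁿ is O(eⁿ)
D = n¹⁰ is O(n¹⁰)
A = 2n³ is O(n³)
B = log²(n) is O(log² n)

Therefore, the order from fastest to slowest is: C > D > A > B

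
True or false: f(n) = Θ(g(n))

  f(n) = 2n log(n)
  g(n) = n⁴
False

f(n) = 2n log(n) is O(n log n), and g(n) = n⁴ is O(n⁴).
Since they have different growth rates, f(n) = Θ(g(n)) is false.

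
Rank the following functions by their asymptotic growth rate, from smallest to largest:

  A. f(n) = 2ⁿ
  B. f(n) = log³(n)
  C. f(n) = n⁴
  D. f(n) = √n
B < D < C < A

Comparing growth rates:
B = log³(n) is O(log³ n)
D = √n is O(√n)
C = n⁴ is O(n⁴)
A = 2ⁿ is O(2ⁿ)

Therefore, the order from slowest to fastest is: B < D < C < A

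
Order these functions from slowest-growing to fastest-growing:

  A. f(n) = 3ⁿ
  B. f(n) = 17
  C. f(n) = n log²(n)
B < C < A

Comparing growth rates:
B = 17 is O(1)
C = n log²(n) is O(n log² n)
A = 3ⁿ is O(3ⁿ)

Therefore, the order from slowest to fastest is: B < C < A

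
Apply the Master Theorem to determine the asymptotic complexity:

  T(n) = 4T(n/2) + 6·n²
Θ(n² log n)

Master Theorem: a = 4, b = 2, f(n) = 6·n².
Compute the critical exponent d = log₂(4) = 2.
Compare f(n) = Θ(n²) against n^d:
  k = 2 = d, so f(n) = Θ(n^d) — Case 2.
  Work is balanced across levels: T(n) = Θ(n^d log n) = Θ(n² log n).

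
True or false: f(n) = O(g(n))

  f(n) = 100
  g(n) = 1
True

f(n) = 100 and g(n) = 1 are both O(1).
Big-O permits equal growth rates (f ≤ c·g for some c), so f(n) = O(g(n)) is true.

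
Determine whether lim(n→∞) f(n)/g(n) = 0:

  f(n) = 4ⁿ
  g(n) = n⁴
False

f(n) = 4ⁿ is O(4ⁿ), and g(n) = n⁴ is O(n⁴).
Since O(4ⁿ) grows faster than or equal to O(n⁴), f(n) = o(g(n)) is false.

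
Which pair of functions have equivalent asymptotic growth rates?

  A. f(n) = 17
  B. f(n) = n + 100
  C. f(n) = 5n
B and C

Examining each function:
  A. 17 is O(1)
  B. n + 100 is O(n)
  C. 5n is O(n)

Functions B and C both have the same complexity class.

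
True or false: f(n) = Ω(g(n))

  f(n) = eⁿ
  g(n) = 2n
True

f(n) = eⁿ is O(eⁿ), and g(n) = 2n is O(n).
Since O(eⁿ) grows at least as fast as O(n), f(n) = Ω(g(n)) is true.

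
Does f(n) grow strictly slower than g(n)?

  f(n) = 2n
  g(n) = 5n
False

f(n) = 2n is O(n), and g(n) = 5n is O(n).
Since they have the same growth rate, f(n) = o(g(n)) is false.
(f = o(g) requires f to grow strictly slower, not equal.)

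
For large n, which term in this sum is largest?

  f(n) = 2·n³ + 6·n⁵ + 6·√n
6·n⁵

Looking at each term:
  - 2·n³ is O(n³)
  - 6·n⁵ is O(n⁵)
  - 6·√n is O(√n)

The term 6·n⁵ (O(n⁵)) grows fastest and dominates all others.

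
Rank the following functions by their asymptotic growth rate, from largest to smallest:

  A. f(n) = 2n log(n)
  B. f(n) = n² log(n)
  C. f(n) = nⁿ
C > B > A

Comparing growth rates:
C = nⁿ is O(nⁿ)
B = n² log(n) is O(n² log n)
A = 2n log(n) is O(n log n)

Therefore, the order from fastest to slowest is: C > B > A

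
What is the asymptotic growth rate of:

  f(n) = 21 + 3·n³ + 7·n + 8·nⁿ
Θ(nⁿ)

Order the terms by growth rate: 21 ≺ 7·n ≺ 3·n³ ≺ 8·nⁿ.
The fastest-growing term 8·nⁿ dominates as n → ∞; dropping its constant factor gives Θ(nⁿ).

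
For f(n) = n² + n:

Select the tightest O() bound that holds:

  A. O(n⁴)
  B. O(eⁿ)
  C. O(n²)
C

f(n) = n² + n is O(n²).
All listed options are valid Big-O bounds (upper bounds),
but O(n²) is the tightest (smallest valid bound).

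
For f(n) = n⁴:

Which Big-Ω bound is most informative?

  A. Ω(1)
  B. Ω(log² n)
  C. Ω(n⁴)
C

f(n) = n⁴ is Ω(n⁴).
All listed options are valid Big-Ω bounds (lower bounds),
but Ω(n⁴) is the tightest (largest valid bound).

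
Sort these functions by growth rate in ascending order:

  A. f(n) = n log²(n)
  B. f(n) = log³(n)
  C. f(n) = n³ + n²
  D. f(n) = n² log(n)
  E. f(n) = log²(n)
E < B < A < D < C

Comparing growth rates:
E = log²(n) is O(log² n)
B = log³(n) is O(log³ n)
A = n log²(n) is O(n log² n)
D = n² log(n) is O(n² log n)
C = n³ + n² is O(n³)

Therefore, the order from slowest to fastest is: E < B < A < D < C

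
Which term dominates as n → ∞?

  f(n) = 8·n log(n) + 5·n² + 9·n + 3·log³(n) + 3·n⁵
3·n⁵

Looking at each term:
  - 8·n log(n) is O(n log n)
  - 5·n² is O(n²)
  - 9·n is O(n)
  - 3·log³(n) is O(log³ n)
  - 3·n⁵ is O(n⁵)

The term 3·n⁵ (O(n⁵)) grows fastest and dominates all others.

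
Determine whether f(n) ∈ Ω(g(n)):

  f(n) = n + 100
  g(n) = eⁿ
False

f(n) = n + 100 is O(n), and g(n) = eⁿ is O(eⁿ).
Since O(n) grows slower than O(eⁿ), f(n) = Ω(g(n)) is false.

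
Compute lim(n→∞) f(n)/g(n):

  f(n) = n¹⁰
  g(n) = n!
0

Since n¹⁰ (O(n¹⁰)) grows slower than n! (O(n!)),
the ratio f(n)/g(n) → 0 as n → ∞.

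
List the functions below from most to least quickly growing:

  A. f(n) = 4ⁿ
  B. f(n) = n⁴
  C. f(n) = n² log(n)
A > B > C

Comparing growth rates:
A = 4ⁿ is O(4ⁿ)
B = n⁴ is O(n⁴)
C = n² log(n) is O(n² log n)

Therefore, the order from fastest to slowest is: A > B > C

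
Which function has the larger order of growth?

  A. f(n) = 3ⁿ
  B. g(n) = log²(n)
A

f(n) = 3ⁿ is O(3ⁿ), while g(n) = log²(n) is O(log² n).
Since O(3ⁿ) grows faster than O(log² n), f(n) dominates.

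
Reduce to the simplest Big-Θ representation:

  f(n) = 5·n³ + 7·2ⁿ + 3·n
Θ(2ⁿ)

Order the terms by growth rate: 3·n ≺ 5·n³ ≺ 7·2ⁿ.
The fastest-growing term 7·2ⁿ dominates as n → ∞; dropping its constant factor gives Θ(2ⁿ).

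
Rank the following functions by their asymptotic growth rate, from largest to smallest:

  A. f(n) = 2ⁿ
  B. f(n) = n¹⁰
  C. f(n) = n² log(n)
A > B > C

Comparing growth rates:
A = 2ⁿ is O(2ⁿ)
B = n¹⁰ is O(n¹⁰)
C = n² log(n) is O(n² log n)

Therefore, the order from fastest to slowest is: A > B > C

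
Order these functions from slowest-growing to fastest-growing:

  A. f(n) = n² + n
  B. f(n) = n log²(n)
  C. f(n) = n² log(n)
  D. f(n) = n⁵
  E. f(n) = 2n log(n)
E < B < A < C < D

Comparing growth rates:
E = 2n log(n) is O(n log n)
B = n log²(n) is O(n log² n)
A = n² + n is O(n²)
C = n² log(n) is O(n² log n)
D = n⁵ is O(n⁵)

Therefore, the order from slowest to fastest is: E < B < A < C < D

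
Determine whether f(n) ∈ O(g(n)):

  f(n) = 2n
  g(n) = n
True

f(n) = 2n and g(n) = n are both O(n).
Big-O permits equal growth rates (f ≤ c·g for some c), so f(n) = O(g(n)) is true.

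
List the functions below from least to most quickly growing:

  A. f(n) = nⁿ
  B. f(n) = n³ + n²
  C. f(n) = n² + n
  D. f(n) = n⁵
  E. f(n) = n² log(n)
C < E < B < D < A

Comparing growth rates:
C = n² + n is O(n²)
E = n² log(n) is O(n² log n)
B = n³ + n² is O(n³)
D = n⁵ is O(n⁵)
A = nⁿ is O(nⁿ)

Therefore, the order from slowest to fastest is: C < E < B < D < A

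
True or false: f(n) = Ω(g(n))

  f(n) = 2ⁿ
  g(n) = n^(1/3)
True

f(n) = 2ⁿ is O(2ⁿ), and g(n) = n^(1/3) is O(n^(1/3)).
Since O(2ⁿ) grows at least as fast as O(n^(1/3)), f(n) = Ω(g(n)) is true.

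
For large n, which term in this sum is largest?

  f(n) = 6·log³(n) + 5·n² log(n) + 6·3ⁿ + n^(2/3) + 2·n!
2·n!

Looking at each term:
  - 6·log³(n) is O(log³ n)
  - 5·n² log(n) is O(n² log n)
  - 6·3ⁿ is O(3ⁿ)
  - n^(2/3) is O(n^(2/3))
  - 2·n! is O(n!)

The term 2·n! (O(n!)) grows fastest and dominates all others.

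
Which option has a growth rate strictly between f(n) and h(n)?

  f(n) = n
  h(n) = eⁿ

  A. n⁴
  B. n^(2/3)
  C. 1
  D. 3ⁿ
A

We need g(n) with n = o(g(n)) and g(n) = o(eⁿ), i.e. O(n) ≺ g ≺ O(eⁿ).
Check each option:
  A. n⁴ — O(n⁴) is strictly between O(n) and O(eⁿ) ✓
  B. n^(2/3) — O(n^(2/3)) does not grow strictly faster than f(n)
  C. 1 — O(1) does not grow strictly faster than f(n)
  D. 3ⁿ — O(3ⁿ) does not grow strictly slower than h(n)

Only option A (n⁴) lies strictly between.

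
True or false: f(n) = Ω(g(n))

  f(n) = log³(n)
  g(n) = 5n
False

f(n) = log³(n) is O(log³ n), and g(n) = 5n is O(n).
Since O(log³ n) grows slower than O(n), f(n) = Ω(g(n)) is false.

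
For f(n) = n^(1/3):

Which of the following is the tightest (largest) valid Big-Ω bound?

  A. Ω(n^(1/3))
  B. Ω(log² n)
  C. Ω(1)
A

f(n) = n^(1/3) is Ω(n^(1/3)).
All listed options are valid Big-Ω bounds (lower bounds),
but Ω(n^(1/3)) is the tightest (largest valid bound).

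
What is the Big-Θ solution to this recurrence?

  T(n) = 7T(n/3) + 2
Θ(n^log₃(7))

Master Theorem: a = 7, b = 3, f(n) = 2.
Compute the critical exponent d = log₃(7) = 1.771.
Compare f(n) = Θ(1) against n^d:
  k = 0 < d = 1.771, so f(n) = O(n^(d-ε)) — Case 1.
  The recursion cost dominates: T(n) = Θ(n^d) = Θ(n^log₃(7)).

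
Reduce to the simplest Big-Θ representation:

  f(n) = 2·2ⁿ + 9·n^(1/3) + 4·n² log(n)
Θ(2ⁿ)

Order the terms by growth rate: 9·n^(1/3) ≺ 4·n² log(n) ≺ 2·2ⁿ.
The fastest-growing term 2·2ⁿ dominates as n → ∞; dropping its constant factor gives Θ(2ⁿ).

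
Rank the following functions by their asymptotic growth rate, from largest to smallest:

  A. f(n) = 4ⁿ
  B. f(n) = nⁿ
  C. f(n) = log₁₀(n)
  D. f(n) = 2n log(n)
B > A > D > C

Comparing growth rates:
B = nⁿ is O(nⁿ)
A = 4ⁿ is O(4ⁿ)
D = 2n log(n) is O(n log n)
C = log₁₀(n) is O(log n)

Therefore, the order from fastest to slowest is: B > A > D > C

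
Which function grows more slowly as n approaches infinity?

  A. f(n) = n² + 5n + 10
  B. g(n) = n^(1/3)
B

f(n) = n² + 5n + 10 is O(n²), while g(n) = n^(1/3) is O(n^(1/3)).
Since O(n^(1/3)) grows slower than O(n²), g(n) is dominated.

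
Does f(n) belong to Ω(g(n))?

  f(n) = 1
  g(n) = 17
True

f(n) = 1 and g(n) = 17 are both O(1).
Big-Ω permits equal growth rates (f ≥ c·g for some c > 0), so f(n) = Ω(g(n)) is true.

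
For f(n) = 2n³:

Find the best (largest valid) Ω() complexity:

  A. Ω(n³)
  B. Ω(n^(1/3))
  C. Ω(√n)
A

f(n) = 2n³ is Ω(n³).
All listed options are valid Big-Ω bounds (lower bounds),
but Ω(n³) is the tightest (largest valid bound).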